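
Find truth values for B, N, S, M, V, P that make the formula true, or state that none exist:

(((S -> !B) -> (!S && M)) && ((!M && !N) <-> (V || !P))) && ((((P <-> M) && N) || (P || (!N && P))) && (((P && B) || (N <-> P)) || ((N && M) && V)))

B: True; N: False; S: False; M: True; V: False; P: True

  ((S -> !B) -> (!S && M)) && ((!M && !N) <-> (V || !P)) = True
    (S -> !B) -> (!S && M) = True
      S -> !B = True
        !B = False
      !S && M = True
        !S = True
    (!M && !N) <-> (V || !P) = True
      !M && !N = False
        !M = False
        !N = True
      V || !P = False
        !P = False
  (((P <-> M) && N) || (P || (!N && P))) && (((P && B) || (N <-> P)) || ((N && M) && V)) = True
    ((P <-> M) && N) || (P || (!N && P)) = True
      (P <-> M) && N = False
        P <-> M = True
      P || (!N && P) = True
        !N && P = True
          !N = True
    ((P && B) || (N <-> P)) || ((N && M) && V) = True
      (P && B) || (N <-> P) = True
        P && B = True
        N <-> P = False
      (N && M) && V = False
        N && M = False
Both conjuncts True, so the formula holds.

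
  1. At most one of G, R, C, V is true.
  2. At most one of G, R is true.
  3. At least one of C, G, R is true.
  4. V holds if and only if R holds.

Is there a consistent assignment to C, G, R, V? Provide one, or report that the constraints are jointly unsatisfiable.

C: False; G: True; R: False; V: False

  (1) {G, R, C, V}: 1 true — at most one ✓
  (2) {G, R}: 1 true — at most one ✓
  (3) {C, G, R}: 1 true — at least one ✓
  (4) V=F, R=F — same ✓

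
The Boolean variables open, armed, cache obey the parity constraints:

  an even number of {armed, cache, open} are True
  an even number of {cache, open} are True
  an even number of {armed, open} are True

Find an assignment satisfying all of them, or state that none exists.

open = False; armed = False; cache = False

{armed, cache, open}: 0 true → even ✓
{cache, open}: 0 true → even ✓
{armed, open}: 0 true → even ✓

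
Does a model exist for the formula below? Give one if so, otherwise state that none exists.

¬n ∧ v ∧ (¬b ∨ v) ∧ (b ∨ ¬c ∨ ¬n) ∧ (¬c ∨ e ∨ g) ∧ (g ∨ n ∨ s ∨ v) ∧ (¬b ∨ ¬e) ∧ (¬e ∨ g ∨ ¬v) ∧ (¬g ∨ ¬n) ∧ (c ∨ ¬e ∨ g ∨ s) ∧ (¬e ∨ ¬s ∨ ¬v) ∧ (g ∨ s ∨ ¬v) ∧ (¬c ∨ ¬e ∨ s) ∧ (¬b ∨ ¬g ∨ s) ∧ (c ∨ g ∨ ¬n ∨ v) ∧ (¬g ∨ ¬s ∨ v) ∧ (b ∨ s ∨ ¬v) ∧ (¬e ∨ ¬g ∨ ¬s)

g = True, n = False, b = True, s = True, v = True, e = False, c = True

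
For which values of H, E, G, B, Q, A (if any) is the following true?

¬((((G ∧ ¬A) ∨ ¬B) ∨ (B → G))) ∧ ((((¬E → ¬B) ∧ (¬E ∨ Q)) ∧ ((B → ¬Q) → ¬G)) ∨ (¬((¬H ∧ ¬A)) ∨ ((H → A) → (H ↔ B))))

H=F; E=F; G=F; B=T; Q=T; A=T

  ¬((((G ∧ ¬A) ∨ ¬B) ∨ (B → G))) = True
    ((G ∧ ¬A) ∨ ¬B) ∨ (B → G) = False
      (G ∧ ¬A) ∨ ¬B = False
        G ∧ ¬A = False
          ¬A = False
        ¬B = False
      B → G = False
  (((¬E → ¬B) ∧ (¬E ∨ Q)) ∧ ((B → ¬Q) → ¬G)) ∨ (¬((¬H ∧ ¬A)) ∨ ((H → A) → (H ↔ B))) = True
    ((¬E → ¬B) ∧ (¬E ∨ Q)) ∧ ((B → ¬Q) → ¬G) = False
      (¬E → ¬B) ∧ (¬E ∨ Q) = False
        ¬E → ¬B = False
          ¬E = True
          ¬B = False
        ¬E ∨ Q = True
          ¬E = True
      (B → ¬Q) → ¬G = True
        B → ¬Q = False
          ¬Q = False
        ¬G = True
    ¬((¬H ∧ ¬A)) ∨ ((H → A) → (H ↔ B)) = True
      ¬((¬H ∧ ¬A)) = True
        ¬H ∧ ¬A = False
          ¬H = True
          ¬A = False
      (H → A) → (H ↔ B) = False
        H → A = True
        H ↔ B = False
Both conjuncts True, so the formula holds.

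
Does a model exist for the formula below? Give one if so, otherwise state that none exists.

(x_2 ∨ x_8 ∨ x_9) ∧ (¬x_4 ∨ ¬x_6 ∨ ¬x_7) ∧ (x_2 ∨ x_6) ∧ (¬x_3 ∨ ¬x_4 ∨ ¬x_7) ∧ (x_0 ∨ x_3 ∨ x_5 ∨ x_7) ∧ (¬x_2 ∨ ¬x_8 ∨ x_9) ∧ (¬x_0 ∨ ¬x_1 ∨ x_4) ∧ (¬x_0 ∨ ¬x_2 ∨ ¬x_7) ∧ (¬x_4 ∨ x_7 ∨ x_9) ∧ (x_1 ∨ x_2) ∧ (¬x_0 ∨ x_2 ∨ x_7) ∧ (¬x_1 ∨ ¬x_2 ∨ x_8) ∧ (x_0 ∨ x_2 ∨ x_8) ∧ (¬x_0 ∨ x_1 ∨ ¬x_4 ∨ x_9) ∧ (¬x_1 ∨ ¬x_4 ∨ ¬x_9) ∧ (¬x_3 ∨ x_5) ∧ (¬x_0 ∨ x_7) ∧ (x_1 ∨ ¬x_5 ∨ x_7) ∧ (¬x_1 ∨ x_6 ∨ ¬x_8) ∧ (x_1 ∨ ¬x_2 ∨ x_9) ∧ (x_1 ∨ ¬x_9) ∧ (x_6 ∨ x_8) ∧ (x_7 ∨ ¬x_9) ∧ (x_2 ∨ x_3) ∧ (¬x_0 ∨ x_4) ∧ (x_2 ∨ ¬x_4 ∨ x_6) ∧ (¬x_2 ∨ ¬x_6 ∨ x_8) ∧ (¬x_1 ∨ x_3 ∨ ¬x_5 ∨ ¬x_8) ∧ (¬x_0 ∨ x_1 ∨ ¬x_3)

Try x_0 = True:
  (¬x_0 ∨ x_7) forces x_7 = True.
  (¬x_0 ∨ ¬x_2 ∨ ¬x_7) forces x_2 = False.
  (x_2 ∨ x_6) forces x_6 = True.
  (¬x_4 ∨ ¬x_6 ∨ ¬x_7) forces x_4 = False.
  clause (¬x_0 ∨ x_4) is falsified — backtrack.
So x_0 = False.
Set x_1 = True.
Set x_2 = False.
  then (x_2 ∨ x_6) forces x_6 = True.
  then (x_0 ∨ x_2 ∨ x_8) forces x_8 = True.
  then (x_2 ∨ x_3) forces x_3 = True.
  then (¬x_3 ∨ x_5) forces x_5 = True.
Try x_4 = True:
  (¬x_4 ∨ ¬x_6 ∨ ¬x_7) forces x_7 = False.
  (¬x_4 ∨ x_7 ∨ x_9) forces x_9 = True.
  clause (¬x_1 ∨ ¬x_4 ∨ ¬x_9) is falsified — backtrack.
So x_4 = False.
Set x_7 = True.
Set x_9 = False.
All clauses satisfied.

x_0 = False; x_1 = True; x_2 = False; x_3 = True; x_4 = False; x_5 = True; x_6 = True; x_7 = True; x_8 = True; x_9 = False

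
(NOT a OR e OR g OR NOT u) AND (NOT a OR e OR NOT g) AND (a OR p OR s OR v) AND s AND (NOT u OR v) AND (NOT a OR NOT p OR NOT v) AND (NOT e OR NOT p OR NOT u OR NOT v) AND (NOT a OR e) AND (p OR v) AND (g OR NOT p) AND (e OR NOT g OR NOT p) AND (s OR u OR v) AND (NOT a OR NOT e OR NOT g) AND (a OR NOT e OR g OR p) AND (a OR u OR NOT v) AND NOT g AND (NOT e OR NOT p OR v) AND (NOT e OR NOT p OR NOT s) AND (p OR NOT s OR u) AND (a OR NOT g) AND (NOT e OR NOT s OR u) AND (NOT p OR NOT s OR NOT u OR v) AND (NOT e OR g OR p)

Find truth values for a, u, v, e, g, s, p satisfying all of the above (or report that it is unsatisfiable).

a: False; u: True; v: True; e: False; g: False; s: True; p: False

Unit clause (s) forces s = True.
Unit clause (NOT g) forces g = False.
In (g OR NOT p) only NOT p is left, so p = False.
In (p OR NOT s OR u) only u is left, so u = True.
In (NOT e OR g OR p) only NOT e is left, so e = False.
In (NOT a OR e OR g OR NOT u) only NOT a is left, so a = False.
In (NOT u OR v) only v is left, so v = True.
All clauses satisfied.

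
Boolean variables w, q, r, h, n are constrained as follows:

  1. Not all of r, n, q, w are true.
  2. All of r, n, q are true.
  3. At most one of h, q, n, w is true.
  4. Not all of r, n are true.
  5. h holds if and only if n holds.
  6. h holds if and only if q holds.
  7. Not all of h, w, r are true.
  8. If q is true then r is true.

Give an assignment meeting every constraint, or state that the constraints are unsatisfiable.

Case r = True:
  (2) forces n = True.
  Constraint (4) is violated (r=T, n=T) — contradiction.
Case r = False:
  Constraint (2) is violated (r=F) — contradiction.
Both cases fail — unsatisfiable.

UNSATISFIABLE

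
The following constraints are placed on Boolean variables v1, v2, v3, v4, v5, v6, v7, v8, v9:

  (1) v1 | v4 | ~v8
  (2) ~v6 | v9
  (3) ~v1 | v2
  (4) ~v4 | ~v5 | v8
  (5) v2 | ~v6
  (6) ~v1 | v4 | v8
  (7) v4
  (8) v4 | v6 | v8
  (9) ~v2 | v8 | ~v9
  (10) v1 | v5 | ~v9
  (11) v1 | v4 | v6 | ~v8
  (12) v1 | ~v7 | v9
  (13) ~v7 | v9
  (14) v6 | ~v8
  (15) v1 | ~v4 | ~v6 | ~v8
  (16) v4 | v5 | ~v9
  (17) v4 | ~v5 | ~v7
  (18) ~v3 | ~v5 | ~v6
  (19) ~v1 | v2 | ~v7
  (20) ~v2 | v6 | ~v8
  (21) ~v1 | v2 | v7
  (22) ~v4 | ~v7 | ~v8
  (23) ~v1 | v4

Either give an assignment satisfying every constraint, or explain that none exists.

v1 = True, v2 = True, v3 = False, v4 = True, v5 = False, v6 = False, v7 = False, v8 = False, v9 = False

Unit clause (v4) forces v4 = True.
Set v1 = True.
  then (~v1 | v2) forces v2 = True.
Set v3 = False.
Set v5 = False.
Set v6 = False.
  then (v6 | ~v8) forces v8 = False.
  then (~v2 | v8 | ~v9) forces v9 = False.
  then (~v7 | v9) forces v7 = False.
All clauses satisfied.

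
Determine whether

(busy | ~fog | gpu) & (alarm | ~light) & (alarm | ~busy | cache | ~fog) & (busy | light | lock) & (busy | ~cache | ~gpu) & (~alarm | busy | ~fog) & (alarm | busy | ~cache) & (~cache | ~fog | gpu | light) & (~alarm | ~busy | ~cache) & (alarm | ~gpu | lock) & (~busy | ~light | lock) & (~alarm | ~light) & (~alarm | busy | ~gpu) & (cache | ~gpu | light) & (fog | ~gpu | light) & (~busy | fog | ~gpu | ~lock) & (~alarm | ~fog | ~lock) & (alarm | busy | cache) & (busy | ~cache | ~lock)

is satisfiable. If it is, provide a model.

light = False, fog = False, cache = True, lock = True, busy = True, alarm = False, gpu = False

Try light = True:
  (alarm | ~light) forces alarm = True.
  clause (~alarm | ~light) is falsified — backtrack.
So light = False.
Set fog = False.
  then (fog | ~gpu | light) forces gpu = False.
Set cache = True.
Set lock = True.
  then (busy | ~cache | ~lock) forces busy = True.
  then (~alarm | ~busy | ~cache) forces alarm = False.
All clauses satisfied.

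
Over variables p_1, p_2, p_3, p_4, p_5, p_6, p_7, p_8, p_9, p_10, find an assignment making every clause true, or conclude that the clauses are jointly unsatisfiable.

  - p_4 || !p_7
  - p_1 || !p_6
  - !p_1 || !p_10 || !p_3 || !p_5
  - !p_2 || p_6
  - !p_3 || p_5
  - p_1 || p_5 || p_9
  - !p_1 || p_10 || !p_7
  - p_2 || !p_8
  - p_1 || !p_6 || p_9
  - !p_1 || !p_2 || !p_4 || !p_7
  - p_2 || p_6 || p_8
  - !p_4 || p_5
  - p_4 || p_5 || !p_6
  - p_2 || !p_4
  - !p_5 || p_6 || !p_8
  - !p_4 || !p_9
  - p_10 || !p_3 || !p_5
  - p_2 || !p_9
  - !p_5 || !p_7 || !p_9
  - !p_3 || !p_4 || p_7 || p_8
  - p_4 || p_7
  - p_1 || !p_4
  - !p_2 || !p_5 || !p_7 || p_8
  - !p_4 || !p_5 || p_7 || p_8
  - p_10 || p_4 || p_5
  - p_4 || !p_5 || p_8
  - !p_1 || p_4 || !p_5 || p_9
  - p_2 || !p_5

p_1 = True, p_2 = True, p_3 = False, p_4 = True, p_5 = True, p_6 = True, p_7 = False, p_8 = True, p_9 = False, p_10 = False

Set p_1 = True.
Try p_2 = False:
  (p_2 || !p_8) forces p_8 = False.
  (p_2 || p_6 || p_8) forces p_6 = True.
  (p_2 || !p_4) forces p_4 = False.
  (p_4 || !p_7) forces p_7 = False.
  clause (p_4 || p_7) is falsified — backtrack.
So p_2 = True.
  then (!p_2 || p_6) forces p_6 = True.
Set p_3 = False.
Try p_4 = False:
  (p_4 || !p_7) forces p_7 = False.
  clause (p_4 || p_7) is falsified — backtrack.
So p_4 = True.
  then (!p_1 || !p_2 || !p_4 || !p_7) forces p_7 = False.
  then (!p_4 || p_5) forces p_5 = True.
  then (!p_4 || !p_9) forces p_9 = False.
  then (!p_4 || !p_5 || p_7 || p_8) forces p_8 = True.
Set p_10 = False.
All clauses satisfied.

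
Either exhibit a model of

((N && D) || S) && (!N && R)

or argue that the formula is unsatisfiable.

D: True; S: True; R: True; N: False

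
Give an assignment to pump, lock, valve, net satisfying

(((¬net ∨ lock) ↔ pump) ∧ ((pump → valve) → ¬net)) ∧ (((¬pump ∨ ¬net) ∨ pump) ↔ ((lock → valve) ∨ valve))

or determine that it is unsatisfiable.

pump: True, lock: False, valve: False, net: False

  ((¬net ∨ lock) ↔ pump) ∧ ((pump → valve) → ¬net) = True
    (¬net ∨ lock) ↔ pump = True
      ¬net ∨ lock = True
        ¬net = True
    (pump → valve) → ¬net = True
      pump → valve = False
      ¬net = True
  ((¬pump ∨ ¬net) ∨ pump) ↔ ((lock → valve) ∨ valve) = True
    (¬pump ∨ ¬net) ∨ pump = True
      ¬pump ∨ ¬net = True
        ¬pump = False
        ¬net = True
    (lock → valve) ∨ valve = True
      lock → valve = True
Both conjuncts True, so the formula holds.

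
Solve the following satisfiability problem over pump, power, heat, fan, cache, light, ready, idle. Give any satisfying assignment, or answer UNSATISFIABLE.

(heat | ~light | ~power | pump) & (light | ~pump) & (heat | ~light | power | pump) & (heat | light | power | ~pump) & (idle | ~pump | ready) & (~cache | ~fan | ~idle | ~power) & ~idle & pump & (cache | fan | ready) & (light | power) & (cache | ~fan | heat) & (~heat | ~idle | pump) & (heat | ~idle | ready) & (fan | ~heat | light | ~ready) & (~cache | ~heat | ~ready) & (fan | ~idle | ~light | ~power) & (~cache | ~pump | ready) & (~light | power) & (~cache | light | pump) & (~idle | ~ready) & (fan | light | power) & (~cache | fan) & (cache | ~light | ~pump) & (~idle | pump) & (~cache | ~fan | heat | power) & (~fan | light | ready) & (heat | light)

pump = True, power = True, heat = False, fan = True, cache = True, light = True, ready = True, idle = False

Unit clause (~idle) forces idle = False.
Unit clause (pump) forces pump = True.
In (light | ~pump) only light is left, so light = True.
In (idle | ~pump | ready) only ready is left, so ready = True.
In (~light | power) only power is left, so power = True.
In (cache | ~light | ~pump) only cache is left, so cache = True.
In (~cache | ~heat | ~ready) only ~heat is left, so heat = False.
In (~cache | fan) only fan is left, so fan = True.
All clauses satisfied.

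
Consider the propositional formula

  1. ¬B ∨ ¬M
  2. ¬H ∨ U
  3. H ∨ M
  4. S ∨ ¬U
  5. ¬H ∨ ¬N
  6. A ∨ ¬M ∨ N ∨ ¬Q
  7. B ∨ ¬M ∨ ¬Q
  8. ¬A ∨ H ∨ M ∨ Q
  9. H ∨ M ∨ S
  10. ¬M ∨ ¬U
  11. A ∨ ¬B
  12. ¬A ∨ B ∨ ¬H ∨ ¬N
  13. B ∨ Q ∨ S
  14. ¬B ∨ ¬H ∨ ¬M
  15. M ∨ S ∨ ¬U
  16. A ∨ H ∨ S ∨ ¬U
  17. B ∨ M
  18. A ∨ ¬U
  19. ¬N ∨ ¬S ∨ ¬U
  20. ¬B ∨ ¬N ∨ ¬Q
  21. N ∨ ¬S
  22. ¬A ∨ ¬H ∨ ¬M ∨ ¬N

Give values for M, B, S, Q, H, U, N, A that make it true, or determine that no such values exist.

M=T, B=F, S=T, Q=F, H=F, U=F, N=T, A=T

Try M = False:
  (H ∨ M) forces H = True.
  (¬H ∨ U) forces U = True.
  (S ∨ ¬U) forces S = True.
  (¬H ∨ ¬N) forces N = False.
  clause (N ∨ ¬S) is falsified — backtrack.
So M = True.
  then (¬B ∨ ¬M) forces B = False.
  then (B ∨ ¬M ∨ ¬Q) forces Q = False.
  then (¬M ∨ ¬U) forces U = False.
  then (B ∨ Q ∨ S) forces S = True.
  then (N ∨ ¬S) forces N = True.
  then (¬H ∨ U) forces H = False.
Set A = True.
All clauses satisfied.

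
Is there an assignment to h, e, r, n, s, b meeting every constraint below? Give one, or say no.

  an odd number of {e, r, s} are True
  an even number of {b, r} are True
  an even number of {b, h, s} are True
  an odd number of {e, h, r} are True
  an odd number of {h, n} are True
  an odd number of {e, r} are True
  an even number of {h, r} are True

h = False, e = True, r = False, n = True, s = False, b = False

{e, r, s}: 1 true → odd ✓
{b, r}: 0 true → even ✓
{b, h, s}: 0 true → even ✓
{e, h, r}: 1 true → odd ✓
{h, n}: 1 true → odd ✓
{e, r}: 1 true → odd ✓
{h, r}: 0 true → even ✓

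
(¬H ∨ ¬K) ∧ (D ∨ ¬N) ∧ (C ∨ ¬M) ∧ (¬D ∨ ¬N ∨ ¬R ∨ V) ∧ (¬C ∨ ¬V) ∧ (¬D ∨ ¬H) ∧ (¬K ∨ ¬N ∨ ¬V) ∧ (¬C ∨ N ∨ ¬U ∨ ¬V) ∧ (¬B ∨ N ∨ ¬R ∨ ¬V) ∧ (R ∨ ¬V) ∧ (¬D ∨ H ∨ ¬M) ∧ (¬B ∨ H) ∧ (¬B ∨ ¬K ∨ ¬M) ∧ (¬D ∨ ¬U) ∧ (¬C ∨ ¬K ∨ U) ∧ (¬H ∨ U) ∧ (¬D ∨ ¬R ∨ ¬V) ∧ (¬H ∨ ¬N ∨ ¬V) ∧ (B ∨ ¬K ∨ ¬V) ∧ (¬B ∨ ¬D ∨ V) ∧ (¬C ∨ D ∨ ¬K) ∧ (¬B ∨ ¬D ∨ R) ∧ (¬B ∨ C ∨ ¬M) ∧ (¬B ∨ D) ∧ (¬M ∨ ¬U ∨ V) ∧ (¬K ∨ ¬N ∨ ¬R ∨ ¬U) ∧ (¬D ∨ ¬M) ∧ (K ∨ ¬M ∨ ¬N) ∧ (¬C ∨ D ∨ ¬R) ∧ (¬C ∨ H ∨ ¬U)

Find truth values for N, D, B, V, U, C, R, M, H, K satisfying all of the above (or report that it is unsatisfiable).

N=F; D=F; B=F; V=F; U=F; C=F; R=F; M=F; H=F; K=T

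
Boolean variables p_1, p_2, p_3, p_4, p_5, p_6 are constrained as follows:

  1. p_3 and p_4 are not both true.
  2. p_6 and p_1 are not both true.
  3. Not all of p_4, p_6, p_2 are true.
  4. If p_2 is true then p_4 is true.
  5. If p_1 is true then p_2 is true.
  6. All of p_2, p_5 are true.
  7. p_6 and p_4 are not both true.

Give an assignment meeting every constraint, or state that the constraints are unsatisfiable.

p_1 = True, p_2 = True, p_3 = False, p_4 = True, p_5 = True, p_6 = False

  (1) p_3=F, p_4=T — not both ✓
  (2) p_6=F, p_1=T — not both ✓
  (3) {p_4, p_6, p_2}: 2/3 true — not all ✓
  (4) p_2=T ⇒ p_4: T ✓
  (5) p_1=T ⇒ p_2: T ✓
  (6) {p_2, p_5}: all 2 true ✓
  (7) p_6=F, p_4=T — not both ✓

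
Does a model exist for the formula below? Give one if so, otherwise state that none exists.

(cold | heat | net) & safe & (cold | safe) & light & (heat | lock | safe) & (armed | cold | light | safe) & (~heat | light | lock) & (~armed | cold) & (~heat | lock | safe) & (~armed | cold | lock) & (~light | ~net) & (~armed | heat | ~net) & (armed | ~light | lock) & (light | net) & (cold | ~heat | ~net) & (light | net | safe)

Unit clause (safe) forces safe = True.
Unit clause (light) forces light = True.
In (~light | ~net) only ~net is left, so net = False.
Set armed = True.
  then (~armed | cold) forces cold = True.
Set heat = True.
Set lock = False.
All clauses satisfied.

safe: True, light: True, armed: True, cold: True, net: False, heat: True, lock: False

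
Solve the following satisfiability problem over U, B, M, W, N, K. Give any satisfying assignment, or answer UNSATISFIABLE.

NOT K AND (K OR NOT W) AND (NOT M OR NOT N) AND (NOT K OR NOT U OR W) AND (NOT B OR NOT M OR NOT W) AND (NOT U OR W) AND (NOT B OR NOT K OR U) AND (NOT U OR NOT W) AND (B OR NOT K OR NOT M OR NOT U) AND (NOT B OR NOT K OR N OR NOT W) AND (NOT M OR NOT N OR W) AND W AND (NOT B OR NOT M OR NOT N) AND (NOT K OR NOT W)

Unsatisfiable — no assignment works.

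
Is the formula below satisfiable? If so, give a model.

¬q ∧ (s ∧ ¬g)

g = False, q = False, s = True

  ¬q = True
  s ∧ ¬g = True
    ¬g = True
Both conjuncts True, so the formula holds.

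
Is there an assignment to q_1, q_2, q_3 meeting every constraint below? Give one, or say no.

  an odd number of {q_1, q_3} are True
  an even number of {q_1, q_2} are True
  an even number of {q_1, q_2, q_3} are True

q_1: True; q_2: True; q_3: False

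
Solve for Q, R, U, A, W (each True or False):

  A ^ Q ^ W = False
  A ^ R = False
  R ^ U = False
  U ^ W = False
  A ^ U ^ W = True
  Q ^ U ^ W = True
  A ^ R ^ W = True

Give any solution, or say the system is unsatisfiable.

Adding constraints 1, 2, 3, 6 mod 2: every variable appears an even number of times on the left, so the left side is 0.
But the right sides sum to 1 (mod 2). 0 ≠ 1 — the system is inconsistent.

The formula is unsatisfiable.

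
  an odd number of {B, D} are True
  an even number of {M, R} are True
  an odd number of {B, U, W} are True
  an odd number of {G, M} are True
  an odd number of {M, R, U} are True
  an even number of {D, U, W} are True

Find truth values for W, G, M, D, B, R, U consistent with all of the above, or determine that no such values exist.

W = True; G = False; M = True; D = False; B = True; R = True; U = True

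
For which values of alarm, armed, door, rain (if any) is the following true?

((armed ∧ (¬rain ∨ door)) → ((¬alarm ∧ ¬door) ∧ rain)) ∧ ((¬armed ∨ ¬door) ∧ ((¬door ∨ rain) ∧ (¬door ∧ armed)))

alarm=T, armed=T, door=F, rain=T

  (armed ∧ (¬rain ∨ door)) → ((¬alarm ∧ ¬door) ∧ rain) = True
    armed ∧ (¬rain ∨ door) = False
      ¬rain ∨ door = False
        ¬rain = False
    (¬alarm ∧ ¬door) ∧ rain = False
      ¬alarm ∧ ¬door = False
        ¬alarm = False
        ¬door = True
  (¬armed ∨ ¬door) ∧ ((¬door ∨ rain) ∧ (¬door ∧ armed)) = True
    ¬armed ∨ ¬door = True
      ¬armed = False
      ¬door = True
    (¬door ∨ rain) ∧ (¬door ∧ armed) = True
      ¬door ∨ rain = True
        ¬door = True
      ¬door ∧ armed = True
        ¬door = True
Both conjuncts True, so the formula holds.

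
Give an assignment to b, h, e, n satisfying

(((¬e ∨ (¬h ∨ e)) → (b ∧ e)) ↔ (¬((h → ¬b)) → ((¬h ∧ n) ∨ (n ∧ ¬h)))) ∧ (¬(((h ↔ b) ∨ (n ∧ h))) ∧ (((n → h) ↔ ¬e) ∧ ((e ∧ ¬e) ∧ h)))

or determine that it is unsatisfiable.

The formula is unsatisfiable.

Case e = True: the conjunct ¬e is False.
Case e = False: the conjunct e is False.
Both cases fail — unsatisfiable.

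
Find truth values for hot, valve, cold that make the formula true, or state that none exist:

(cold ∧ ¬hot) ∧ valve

hot = False, valve = True, cold = True

  cold ∧ ¬hot = True
    ¬hot = True
Both conjuncts True, so the formula holds.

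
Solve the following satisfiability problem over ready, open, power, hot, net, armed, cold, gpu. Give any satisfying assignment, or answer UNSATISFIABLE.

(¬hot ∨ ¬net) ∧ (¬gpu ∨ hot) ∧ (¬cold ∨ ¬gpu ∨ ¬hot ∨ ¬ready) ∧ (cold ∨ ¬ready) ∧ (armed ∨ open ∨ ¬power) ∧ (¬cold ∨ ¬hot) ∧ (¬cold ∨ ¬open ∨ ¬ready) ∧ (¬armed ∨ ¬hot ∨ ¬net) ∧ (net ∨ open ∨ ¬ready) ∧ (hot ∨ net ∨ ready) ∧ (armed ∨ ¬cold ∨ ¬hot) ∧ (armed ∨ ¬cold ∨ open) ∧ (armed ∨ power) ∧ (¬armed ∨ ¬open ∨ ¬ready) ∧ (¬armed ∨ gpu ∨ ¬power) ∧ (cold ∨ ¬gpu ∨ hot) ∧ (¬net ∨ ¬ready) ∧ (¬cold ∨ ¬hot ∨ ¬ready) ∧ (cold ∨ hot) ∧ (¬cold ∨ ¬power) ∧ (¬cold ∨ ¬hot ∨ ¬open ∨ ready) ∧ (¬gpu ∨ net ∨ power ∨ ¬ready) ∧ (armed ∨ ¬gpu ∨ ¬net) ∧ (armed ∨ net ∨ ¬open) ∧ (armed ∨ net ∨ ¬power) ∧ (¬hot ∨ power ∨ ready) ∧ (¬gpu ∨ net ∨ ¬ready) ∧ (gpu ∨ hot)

Try ready = True:
  (cold ∨ ¬ready) forces cold = True.
  (¬cold ∨ ¬hot) forces hot = False.
  (¬gpu ∨ hot) forces gpu = False.
  clause (gpu ∨ hot) is falsified — backtrack.
So ready = False.
Set open = True.
Try power = False:
  (armed ∨ power) forces armed = True.
  (¬hot ∨ power ∨ ready) forces hot = False.
  (¬gpu ∨ hot) forces gpu = False.
  clause (gpu ∨ hot) is falsified — backtrack.
So power = True.
  then (¬cold ∨ ¬power) forces cold = False.
  then (cold ∨ hot) forces hot = True.
  then (¬hot ∨ ¬net) forces net = False.
  then (armed ∨ net ∨ ¬open) forces armed = True.
  then (¬armed ∨ gpu ∨ ¬power) forces gpu = True.
All clauses satisfied.

ready = False; open = True; power = True; hot = True; net = False; armed = True; cold = False; gpu = True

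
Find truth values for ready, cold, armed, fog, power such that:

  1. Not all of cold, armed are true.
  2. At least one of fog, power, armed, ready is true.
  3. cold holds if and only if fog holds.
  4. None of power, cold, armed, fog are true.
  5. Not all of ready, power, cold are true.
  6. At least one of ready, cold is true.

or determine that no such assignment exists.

ready: True; cold: False; armed: False; fog: False; power: False

  (1) {cold, armed}: 0/2 true — not all ✓
  (2) {fog, power, armed, ready}: 1 true — at least one ✓
  (3) cold=F, fog=F — same ✓
  (4) {power, cold, armed, fog}: 0 true — none ✓
  (5) {ready, power, cold}: 1/3 true — not all ✓
  (6) {ready, cold}: 1 true — at least one ✓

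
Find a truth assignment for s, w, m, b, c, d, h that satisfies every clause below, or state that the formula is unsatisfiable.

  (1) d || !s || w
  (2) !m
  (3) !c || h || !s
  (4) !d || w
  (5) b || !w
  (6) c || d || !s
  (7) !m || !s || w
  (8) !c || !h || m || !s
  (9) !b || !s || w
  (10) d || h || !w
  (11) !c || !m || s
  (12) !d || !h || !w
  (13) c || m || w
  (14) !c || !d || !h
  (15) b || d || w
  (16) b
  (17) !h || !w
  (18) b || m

s = False, w = False, m = False, b = True, c = True, d = False, h = False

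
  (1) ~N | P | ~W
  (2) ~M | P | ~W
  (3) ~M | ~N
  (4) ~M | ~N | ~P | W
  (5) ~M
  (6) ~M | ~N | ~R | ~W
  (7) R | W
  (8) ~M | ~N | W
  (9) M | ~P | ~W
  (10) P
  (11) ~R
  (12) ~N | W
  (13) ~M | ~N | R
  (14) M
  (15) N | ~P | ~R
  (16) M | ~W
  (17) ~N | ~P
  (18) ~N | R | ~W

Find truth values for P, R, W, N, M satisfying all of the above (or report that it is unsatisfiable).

Case M = True:
  Clause (~M) is falsified — contradiction.
Case M = False:
  Clause (M) is falsified — contradiction.
Both cases fail, so the formula is unsatisfiable.

No satisfying assignment exists.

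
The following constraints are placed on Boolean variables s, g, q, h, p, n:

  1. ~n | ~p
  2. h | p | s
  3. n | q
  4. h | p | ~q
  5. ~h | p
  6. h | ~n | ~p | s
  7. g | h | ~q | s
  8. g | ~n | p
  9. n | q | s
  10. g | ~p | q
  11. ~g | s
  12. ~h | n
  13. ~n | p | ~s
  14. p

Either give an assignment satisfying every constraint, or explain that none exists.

s = True, g = True, q = True, h = False, p = True, n = False

Unit clause (p) forces p = True.
In (~n | ~p) only ~n is left, so n = False.
In (n | q) only q is left, so q = True.
In (~h | n) only ~h is left, so h = False.
Set s = True.
Set g = True.
All clauses satisfied.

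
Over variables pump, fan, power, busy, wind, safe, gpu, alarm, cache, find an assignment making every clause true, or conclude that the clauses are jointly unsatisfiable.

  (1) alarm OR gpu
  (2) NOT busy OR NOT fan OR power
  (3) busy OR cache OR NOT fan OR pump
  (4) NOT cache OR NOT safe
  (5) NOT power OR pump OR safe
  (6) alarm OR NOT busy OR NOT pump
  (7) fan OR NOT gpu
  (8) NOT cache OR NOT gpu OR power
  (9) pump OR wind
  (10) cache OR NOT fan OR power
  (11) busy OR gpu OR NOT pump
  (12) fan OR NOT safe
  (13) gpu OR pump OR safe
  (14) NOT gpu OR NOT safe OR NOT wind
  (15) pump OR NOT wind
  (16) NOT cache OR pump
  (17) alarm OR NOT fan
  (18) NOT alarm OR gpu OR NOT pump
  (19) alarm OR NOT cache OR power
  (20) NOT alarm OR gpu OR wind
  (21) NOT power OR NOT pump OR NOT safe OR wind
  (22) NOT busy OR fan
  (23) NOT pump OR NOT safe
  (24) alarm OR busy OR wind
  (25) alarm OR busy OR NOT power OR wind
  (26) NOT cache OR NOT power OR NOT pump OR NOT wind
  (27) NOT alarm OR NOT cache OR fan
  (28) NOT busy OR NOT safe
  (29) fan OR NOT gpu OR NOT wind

Try pump = False:
  (pump OR wind) forces wind = True.
  clause (pump OR NOT wind) is falsified — backtrack.
So pump = True.
  then (NOT pump OR NOT safe) forces safe = False.
Set fan = True.
  then (alarm OR NOT fan) forces alarm = True.
  then (NOT alarm OR gpu OR NOT pump) forces gpu = True.
Set power = True.
Set busy = True.
Set wind = True.
  then (NOT cache OR NOT power OR NOT pump OR NOT wind) forces cache = False.
All clauses satisfied.

pump: True; fan: True; power: True; busy: True; wind: True; safe: False; gpu: True; alarm: True; cache: False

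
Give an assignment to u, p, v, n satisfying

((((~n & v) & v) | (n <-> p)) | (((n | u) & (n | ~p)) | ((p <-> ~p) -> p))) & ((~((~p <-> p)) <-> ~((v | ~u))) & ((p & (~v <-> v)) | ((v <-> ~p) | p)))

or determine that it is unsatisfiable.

u=T; p=T; v=F; n=T

  (((~n & v) & v) | (n <-> p)) | (((n | u) & (n | ~p)) | ((p <-> ~p) -> p)) = True
    ((~n & v) & v) | (n <-> p) = True
      (~n & v) & v = False
        ~n & v = False
          ~n = False
      n <-> p = True
    ((n | u) & (n | ~p)) | ((p <-> ~p) -> p) = True
      (n | u) & (n | ~p) = True
        n | u = True
        n | ~p = True
          ~p = False
      (p <-> ~p) -> p = True
        p <-> ~p = False
          ~p = False
  (~((~p <-> p)) <-> ~((v | ~u))) & ((p & (~v <-> v)) | ((v <-> ~p) | p)) = True
    ~((~p <-> p)) <-> ~((v | ~u)) = True
      ~((~p <-> p)) = True
        ~p <-> p = False
          ~p = False
      ~((v | ~u)) = True
        v | ~u = False
          ~u = False
    (p & (~v <-> v)) | ((v <-> ~p) | p) = True
      p & (~v <-> v) = False
        ~v <-> v = False
          ~v = True
      (v <-> ~p) | p = True
        v <-> ~p = True
          ~p = False
Both conjuncts True, so the formula holds.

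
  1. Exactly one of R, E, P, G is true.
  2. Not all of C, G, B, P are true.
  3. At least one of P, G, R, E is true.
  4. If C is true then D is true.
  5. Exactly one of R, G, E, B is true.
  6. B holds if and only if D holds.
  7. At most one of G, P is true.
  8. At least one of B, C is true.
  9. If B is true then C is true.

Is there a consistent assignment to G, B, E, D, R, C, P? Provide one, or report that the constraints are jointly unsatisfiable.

G = False, B = True, E = False, D = True, R = False, C = True, P = True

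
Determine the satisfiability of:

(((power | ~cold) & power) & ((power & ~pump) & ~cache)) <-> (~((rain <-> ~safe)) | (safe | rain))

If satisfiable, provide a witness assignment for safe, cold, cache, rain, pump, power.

safe = False, cold = True, cache = False, rain = False, pump = False, power = True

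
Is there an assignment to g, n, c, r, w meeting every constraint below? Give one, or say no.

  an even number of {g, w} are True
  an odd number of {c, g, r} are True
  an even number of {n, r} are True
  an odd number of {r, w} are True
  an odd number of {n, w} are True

g=T; n=F; c=F; r=F; w=T

{g, w}: 2 true → even ✓
{c, g, r}: 1 true → odd ✓
{n, r}: 0 true → even ✓
{r, w}: 1 true → odd ✓
{n, w}: 1 true → odd ✓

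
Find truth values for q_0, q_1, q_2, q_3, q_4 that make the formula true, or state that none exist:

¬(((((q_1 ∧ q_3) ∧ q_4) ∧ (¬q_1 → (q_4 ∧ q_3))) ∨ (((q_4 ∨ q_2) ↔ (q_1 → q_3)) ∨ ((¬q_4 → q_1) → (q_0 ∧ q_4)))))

q_0=F; q_1=T; q_2=F; q_3=F; q_4=T

  ¬(((((q_1 ∧ q_3) ∧ q_4) ∧ (¬q_1 → (q_4 ∧ q_3))) ∨ (((q_4 ∨ q_2) ↔ (q_1 → q_3)) ∨ ((¬q_4 → q_1) → (q_0 ∧ q_4))))) = True
    (((q_1 ∧ q_3) ∧ q_4) ∧ (¬q_1 → (q_4 ∧ q_3))) ∨ (((q_4 ∨ q_2) ↔ (q_1 → q_3)) ∨ ((¬q_4 → q_1) → (q_0 ∧ q_4))) = False
      ((q_1 ∧ q_3) ∧ q_4) ∧ (¬q_1 → (q_4 ∧ q_3)) = False
        (q_1 ∧ q_3) ∧ q_4 = False
          q_1 ∧ q_3 = False
        ¬q_1 → (q_4 ∧ q_3) = True
          ¬q_1 = False
          q_4 ∧ q_3 = False
      ((q_4 ∨ q_2) ↔ (q_1 → q_3)) ∨ ((¬q_4 → q_1) → (q_0 ∧ q_4)) = False
        (q_4 ∨ q_2) ↔ (q_1 → q_3) = False
          q_4 ∨ q_2 = True
          q_1 → q_3 = False
        (¬q_4 → q_1) → (q_0 ∧ q_4) = False
          ¬q_4 → q_1 = True
            ¬q_4 = False
          q_0 ∧ q_4 = False
The formula evaluates to True.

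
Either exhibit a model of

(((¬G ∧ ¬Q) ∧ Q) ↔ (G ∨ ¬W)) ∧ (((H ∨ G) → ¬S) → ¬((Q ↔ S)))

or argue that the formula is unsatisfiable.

W = True; Q = False; H = True; S = True; G = False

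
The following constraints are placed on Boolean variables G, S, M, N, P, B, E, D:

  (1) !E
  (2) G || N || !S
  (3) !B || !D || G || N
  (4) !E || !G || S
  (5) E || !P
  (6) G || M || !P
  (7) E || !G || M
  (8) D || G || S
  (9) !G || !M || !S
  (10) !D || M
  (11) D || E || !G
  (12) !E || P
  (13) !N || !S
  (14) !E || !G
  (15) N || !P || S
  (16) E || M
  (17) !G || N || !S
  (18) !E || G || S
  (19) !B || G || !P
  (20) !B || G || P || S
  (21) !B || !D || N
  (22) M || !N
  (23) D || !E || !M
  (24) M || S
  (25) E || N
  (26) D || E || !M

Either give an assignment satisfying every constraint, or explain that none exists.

G=T, S=F, M=T, N=T, P=F, B=F, E=F, D=T

Unit clause (!E) forces E = False.
In (E || !P) only !P is left, so P = False.
In (E || M) only M is left, so M = True.
In (E || N) only N is left, so N = True.
In (D || E || !M) only D is left, so D = True.
In (!N || !S) only !S is left, so S = False.
Set G = True.
Set B = False.
All clauses satisfied.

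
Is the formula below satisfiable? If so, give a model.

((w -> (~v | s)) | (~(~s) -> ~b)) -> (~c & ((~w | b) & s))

s = True; b = False; c = False; v = False; w = False

  ((w -> (~v | s)) | (~(~s) -> ~b)) -> (~c & ((~w | b) & s)) = True
    (w -> (~v | s)) | (~(~s) -> ~b) = True
      w -> (~v | s) = True
        ~v | s = True
          ~v = True
      ~(~s) -> ~b = True
        ~(~s) = True
          ~s = False
        ~b = True
    ~c & ((~w | b) & s) = True
      ~c = True
      (~w | b) & s = True
        ~w | b = True
          ~w = True
The formula evaluates to True.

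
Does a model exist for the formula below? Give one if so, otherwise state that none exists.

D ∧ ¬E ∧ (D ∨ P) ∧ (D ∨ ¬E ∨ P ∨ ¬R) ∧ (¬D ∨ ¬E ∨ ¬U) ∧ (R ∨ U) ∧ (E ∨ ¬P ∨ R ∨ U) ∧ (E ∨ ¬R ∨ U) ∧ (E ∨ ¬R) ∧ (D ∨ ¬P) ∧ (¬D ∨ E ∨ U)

Unit clause (D) forces D = True.
Unit clause (¬E) forces E = False.
In (E ∨ ¬R) only ¬R is left, so R = False.
In (¬D ∨ E ∨ U) only U is left, so U = True.
Set P = False.
All clauses satisfied.

U = True, E = False, R = False, P = False, D = True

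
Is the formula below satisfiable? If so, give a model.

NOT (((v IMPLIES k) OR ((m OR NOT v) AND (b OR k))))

b=F; m=F; k=F; v=T

  NOT (((v IMPLIES k) OR ((m OR NOT v) AND (b OR k)))) = True
    (v IMPLIES k) OR ((m OR NOT v) AND (b OR k)) = False
      v IMPLIES k = False
      (m OR NOT v) AND (b OR k) = False
        m OR NOT v = False
          NOT v = False
        b OR k = False
The formula evaluates to True.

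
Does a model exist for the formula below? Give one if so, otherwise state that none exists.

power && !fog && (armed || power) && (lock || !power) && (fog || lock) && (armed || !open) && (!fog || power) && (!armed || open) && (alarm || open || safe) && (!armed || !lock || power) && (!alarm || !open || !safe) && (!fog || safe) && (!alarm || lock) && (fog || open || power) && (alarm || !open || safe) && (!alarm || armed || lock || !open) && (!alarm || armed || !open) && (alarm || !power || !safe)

Unit clause (power) forces power = True.
Unit clause (!fog) forces fog = False.
In (lock || !power) only lock is left, so lock = True.
Set armed = True.
  then (!armed || open) forces open = True.
Try safe = True:
  (!alarm || !open || !safe) forces alarm = False.
  clause (alarm || !power || !safe) is falsified — backtrack.
So safe = False.
  then (alarm || !open || safe) forces alarm = True.
All clauses satisfied.

lock = True, fog = False, armed = True, safe = False, alarm = True, open = True, power = True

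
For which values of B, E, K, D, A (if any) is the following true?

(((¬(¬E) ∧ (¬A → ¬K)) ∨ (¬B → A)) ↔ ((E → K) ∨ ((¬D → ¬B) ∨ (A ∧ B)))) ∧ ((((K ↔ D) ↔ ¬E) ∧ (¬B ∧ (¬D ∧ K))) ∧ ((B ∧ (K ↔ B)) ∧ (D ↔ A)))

Case B = True: the conjunct ¬B is False.
Case B = False: the conjunct B is False.
Both cases fail — unsatisfiable.

Unsatisfiable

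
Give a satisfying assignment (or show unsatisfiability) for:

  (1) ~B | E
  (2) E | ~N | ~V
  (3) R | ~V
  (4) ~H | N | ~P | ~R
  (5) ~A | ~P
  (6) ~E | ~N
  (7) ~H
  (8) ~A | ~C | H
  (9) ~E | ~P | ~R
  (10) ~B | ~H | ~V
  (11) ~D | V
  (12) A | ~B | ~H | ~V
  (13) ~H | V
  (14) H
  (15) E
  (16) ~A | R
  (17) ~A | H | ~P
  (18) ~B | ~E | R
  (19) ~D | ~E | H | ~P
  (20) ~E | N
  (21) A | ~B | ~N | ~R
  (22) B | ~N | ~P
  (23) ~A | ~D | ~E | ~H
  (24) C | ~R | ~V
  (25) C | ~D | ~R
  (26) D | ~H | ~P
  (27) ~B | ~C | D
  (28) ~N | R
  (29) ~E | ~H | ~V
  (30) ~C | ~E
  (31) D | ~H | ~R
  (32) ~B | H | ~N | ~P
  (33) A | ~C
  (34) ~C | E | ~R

Unsatisfiable — no assignment works.

Case H = True:
  Clause (~H) is falsified — contradiction.
Case H = False:
  Clause (H) is falsified — contradiction.
Both cases fail, so the formula is unsatisfiable.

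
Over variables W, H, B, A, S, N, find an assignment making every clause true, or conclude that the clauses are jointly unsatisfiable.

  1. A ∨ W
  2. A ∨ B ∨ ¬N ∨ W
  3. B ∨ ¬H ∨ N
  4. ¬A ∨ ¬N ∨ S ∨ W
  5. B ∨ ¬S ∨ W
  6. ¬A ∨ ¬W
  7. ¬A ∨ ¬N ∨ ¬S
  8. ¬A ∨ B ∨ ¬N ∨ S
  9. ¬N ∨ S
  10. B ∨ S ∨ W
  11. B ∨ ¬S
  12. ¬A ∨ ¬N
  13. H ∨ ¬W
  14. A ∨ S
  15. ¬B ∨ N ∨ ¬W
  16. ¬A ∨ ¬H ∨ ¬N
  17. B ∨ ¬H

W: False, H: True, B: True, A: True, S: True, N: False

Set W = False.
  then (A ∨ W) forces A = True.
  then (¬A ∨ ¬N) forces N = False.
Set H = True.
  then (B ∨ ¬H ∨ N) forces B = True.
Set S = True.
All clauses satisfied.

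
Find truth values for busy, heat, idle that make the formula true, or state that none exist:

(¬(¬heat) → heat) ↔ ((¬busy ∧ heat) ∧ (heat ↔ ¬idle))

busy=F; heat=T; idle=F

  (¬(¬heat) → heat) ↔ ((¬busy ∧ heat) ∧ (heat ↔ ¬idle)) = True
    ¬(¬heat) → heat = True
      ¬(¬heat) = True
        ¬heat = False
    (¬busy ∧ heat) ∧ (heat ↔ ¬idle) = True
      ¬busy ∧ heat = True
        ¬busy = True
      heat ↔ ¬idle = True
        ¬idle = True
The formula evaluates to True.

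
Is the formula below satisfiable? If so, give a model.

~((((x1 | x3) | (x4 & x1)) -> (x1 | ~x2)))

x1 = False, x2 = True, x3 = True, x4 = False

  ~((((x1 | x3) | (x4 & x1)) -> (x1 | ~x2))) = True
    ((x1 | x3) | (x4 & x1)) -> (x1 | ~x2) = False
      (x1 | x3) | (x4 & x1) = True
        x1 | x3 = True
        x4 & x1 = False
      x1 | ~x2 = False
        ~x2 = False
The formula evaluates to True.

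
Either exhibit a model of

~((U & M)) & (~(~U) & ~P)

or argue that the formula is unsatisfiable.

M = False; P = False; U = True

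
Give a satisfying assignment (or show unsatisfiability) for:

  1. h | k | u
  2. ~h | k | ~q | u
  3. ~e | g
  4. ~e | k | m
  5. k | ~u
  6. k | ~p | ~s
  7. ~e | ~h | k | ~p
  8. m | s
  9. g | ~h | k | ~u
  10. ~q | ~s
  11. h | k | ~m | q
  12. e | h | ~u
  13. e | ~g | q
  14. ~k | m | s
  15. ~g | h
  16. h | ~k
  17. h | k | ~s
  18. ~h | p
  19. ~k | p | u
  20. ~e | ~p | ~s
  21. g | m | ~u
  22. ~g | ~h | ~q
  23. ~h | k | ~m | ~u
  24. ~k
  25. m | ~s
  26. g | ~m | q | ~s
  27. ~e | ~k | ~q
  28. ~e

e: False; h: True; g: False; p: True; m: True; k: False; q: False; u: False; s: False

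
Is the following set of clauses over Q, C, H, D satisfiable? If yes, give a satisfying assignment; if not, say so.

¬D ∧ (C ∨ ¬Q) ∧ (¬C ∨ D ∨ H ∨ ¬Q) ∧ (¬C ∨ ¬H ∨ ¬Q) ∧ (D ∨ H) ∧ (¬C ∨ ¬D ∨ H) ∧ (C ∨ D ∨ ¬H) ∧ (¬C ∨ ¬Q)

Q=F, C=T, H=T, D=F

Unit clause (¬D) forces D = False.
In (D ∨ H) only H is left, so H = True.
In (C ∨ D ∨ ¬H) only C is left, so C = True.
In (¬C ∨ ¬Q) only ¬Q is left, so Q = False.
All clauses satisfied.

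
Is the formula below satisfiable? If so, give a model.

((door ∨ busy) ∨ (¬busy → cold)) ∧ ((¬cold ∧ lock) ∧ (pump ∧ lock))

pump = True; busy = True; cold = False; door = False; lock = True

  (door ∨ busy) ∨ (¬busy → cold) = True
    door ∨ busy = True
    ¬busy → cold = True
      ¬busy = False
  (¬cold ∧ lock) ∧ (pump ∧ lock) = True
    ¬cold ∧ lock = True
      ¬cold = True
    pump ∧ lock = True
Both conjuncts True, so the formula holds.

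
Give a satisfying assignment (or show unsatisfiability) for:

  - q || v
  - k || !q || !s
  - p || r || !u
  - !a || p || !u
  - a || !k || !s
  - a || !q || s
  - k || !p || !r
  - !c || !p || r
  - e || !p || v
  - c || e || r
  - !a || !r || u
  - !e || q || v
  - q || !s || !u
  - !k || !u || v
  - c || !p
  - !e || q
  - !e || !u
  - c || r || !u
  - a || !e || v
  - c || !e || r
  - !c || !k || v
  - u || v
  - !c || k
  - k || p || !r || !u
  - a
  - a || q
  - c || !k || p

u=F; c=T; e=F; a=T; p=F; k=T; s=T; v=T; q=T; r=F

Unit clause (a) forces a = True.
Set u = False.
  then (!a || !r || u) forces r = False.
  then (u || v) forces v = True.
Try c = False:
  (c || e || r) forces e = True.
  clause (c || !e || r) is falsified — backtrack.
So c = True.
  then (!c || !p || r) forces p = False.
  then (!c || k) forces k = True.
Set e = False.
Set s = True.
Set q = True.
All clauses satisfied.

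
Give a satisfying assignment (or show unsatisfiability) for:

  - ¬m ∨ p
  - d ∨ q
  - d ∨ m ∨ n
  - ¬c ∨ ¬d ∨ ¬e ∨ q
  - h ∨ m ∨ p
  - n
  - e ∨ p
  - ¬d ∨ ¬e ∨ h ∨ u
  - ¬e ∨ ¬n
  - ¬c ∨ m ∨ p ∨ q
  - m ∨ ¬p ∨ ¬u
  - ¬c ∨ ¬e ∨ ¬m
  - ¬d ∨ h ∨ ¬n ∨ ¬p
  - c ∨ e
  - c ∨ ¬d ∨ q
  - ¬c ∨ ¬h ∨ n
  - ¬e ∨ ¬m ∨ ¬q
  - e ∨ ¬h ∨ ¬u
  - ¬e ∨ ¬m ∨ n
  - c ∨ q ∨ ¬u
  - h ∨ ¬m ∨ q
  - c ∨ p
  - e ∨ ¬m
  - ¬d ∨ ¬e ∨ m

Unit clause (n) forces n = True.
In (¬e ∨ ¬n) only ¬e is left, so e = False.
In (c ∨ e) only c is left, so c = True.
In (e ∨ ¬m) only ¬m is left, so m = False.
In (e ∨ p) only p is left, so p = True.
In (m ∨ ¬p ∨ ¬u) only ¬u is left, so u = False.
Set h = True.
Set d = False.
  then (d ∨ q) forces q = True.
All clauses satisfied.

p = True, n = True, c = True, e = False, h = True, d = False, m = False, u = False, q = True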